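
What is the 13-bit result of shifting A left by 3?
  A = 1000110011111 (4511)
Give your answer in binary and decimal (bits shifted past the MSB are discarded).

Shift left by 3: drop the top 3 bit(s), append 3 zero(s) on the right.
  1000110011111  ->  discard [100], keep [0110011111], append 000
= 0110011111000

Answer: 0110011111000 (3320)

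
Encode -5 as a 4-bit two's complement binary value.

1. Binary of +5:  0101
2. Invert bits:     1010
3. Add 1:           1011

Answer: 1011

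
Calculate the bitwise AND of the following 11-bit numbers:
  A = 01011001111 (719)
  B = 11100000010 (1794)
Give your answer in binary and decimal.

Apply & to each column (1 only where both bits are 1):
  01011001111
& 11100000010
-------------
  01000000010

Answer: 01000000010 (514)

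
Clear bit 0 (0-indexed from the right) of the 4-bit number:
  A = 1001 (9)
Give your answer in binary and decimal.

Mask = ~(1 << 0) = 1110
Bit 0 of A is 1, so AND-ing with the mask clears it to 0.
  1001
& 1110
------
  1000

Answer: 1000 (8)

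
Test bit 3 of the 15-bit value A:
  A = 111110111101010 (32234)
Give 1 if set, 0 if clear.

Bit 3 is the 4th from the right.
  111110111101010
             ^
That bit is 1.

Answer: 1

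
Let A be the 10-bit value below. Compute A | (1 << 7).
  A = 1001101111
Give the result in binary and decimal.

Mask = 1 << 7 = 0010000000
Bit 7 of A is 0, so OR-ing with the mask flips it to 1.
  1001101111
| 0010000000
------------
  1011101111

Answer: 1011101111 (751)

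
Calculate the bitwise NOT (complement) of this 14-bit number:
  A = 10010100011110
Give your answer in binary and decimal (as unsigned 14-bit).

Flip each bit (0->1, 1->0):
  10010100011110
  01101011100001

Answer: 01101011100001 (6881)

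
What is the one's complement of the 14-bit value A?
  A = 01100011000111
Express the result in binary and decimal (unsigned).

Flip each bit (0->1, 1->0):
  01100011000111
  10011100111000

Answer: 10011100111000 (10040)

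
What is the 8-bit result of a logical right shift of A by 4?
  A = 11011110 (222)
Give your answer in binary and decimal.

Logical shift right by 4: drop the bottom 4 bit(s), prepend 4 zero(s) on the left.
  11011110  ->  keep [1101], discard [1110], prepend 0000
= 00001101

Answer: 00001101 (13)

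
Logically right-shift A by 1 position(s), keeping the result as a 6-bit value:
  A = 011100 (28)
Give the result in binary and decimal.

Logical shift right by 1: drop the bottom 1 bit(s), prepend 1 zero(s) on the left.
  011100  ->  keep [01110], discard [0], prepend 0
= 001110

Answer: 001110 (14)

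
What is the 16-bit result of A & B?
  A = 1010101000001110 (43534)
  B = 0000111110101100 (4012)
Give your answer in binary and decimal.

Apply & to each column (1 only where both bits are 1):
  1010101000001110
& 0000111110101100
------------------
  0000101000001100

Answer: 0000101000001100 (2572)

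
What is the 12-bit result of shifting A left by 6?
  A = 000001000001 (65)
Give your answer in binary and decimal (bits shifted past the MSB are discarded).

Shift left by 6: drop the top 6 bit(s), append 6 zero(s) on the right.
  000001000001  ->  discard [000001], keep [000001], append 000000
= 000001000000

Answer: 000001000000 (64)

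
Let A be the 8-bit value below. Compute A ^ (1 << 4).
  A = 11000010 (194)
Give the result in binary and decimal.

Mask = 1 << 4 = 00010000
Bit 4 of A is 0; XOR with the mask flips it to 1.
  11000010
^ 00010000
----------
  11010010

Answer: 11010010 (210)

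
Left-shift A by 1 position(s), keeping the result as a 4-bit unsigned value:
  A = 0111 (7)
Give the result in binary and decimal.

Shift left by 1: drop the top 1 bit(s), append 1 zero(s) on the right.
  0111  ->  discard [0], keep [111], append 0
= 1110

Answer: 1110 (14)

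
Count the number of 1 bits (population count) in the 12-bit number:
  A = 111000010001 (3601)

111000010001
1-bits at positions (from bit 0 = LSB): 0, 4, 9, 10, 11
Count = 5

Answer: 5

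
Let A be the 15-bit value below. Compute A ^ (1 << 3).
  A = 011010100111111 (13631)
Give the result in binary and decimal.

Mask = 1 << 3 = 000000000001000
Bit 3 of A is 1; XOR with the mask flips it to 0.
  011010100111111
^ 000000000001000
-----------------
  011010100110111

Answer: 011010100110111 (13623)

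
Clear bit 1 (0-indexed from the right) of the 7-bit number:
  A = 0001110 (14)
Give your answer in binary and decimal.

Mask = ~(1 << 1) = 1111101
Bit 1 of A is 1, so AND-ing with the mask clears it to 0.
  0001110
& 1111101
---------
  0001100

Answer: 0001100 (12)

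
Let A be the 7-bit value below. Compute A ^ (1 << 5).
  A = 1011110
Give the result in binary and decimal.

Mask = 1 << 5 = 0100000
Bit 5 of A is 0; XOR with the mask flips it to 1.
  1011110
^ 0100000
---------
  1111110

Answer: 1111110 (126)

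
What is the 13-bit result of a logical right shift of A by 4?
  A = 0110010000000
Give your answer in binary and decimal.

Logical shift right by 4: drop the bottom 4 bit(s), prepend 4 zero(s) on the left.
  0110010000000  ->  keep [011001000], discard [0000], prepend 0000
= 0000011001000

Answer: 0000011001000 (200)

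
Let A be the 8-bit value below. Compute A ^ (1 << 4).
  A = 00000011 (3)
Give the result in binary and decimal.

Mask = 1 << 4 = 00010000
Bit 4 of A is 0; XOR with the mask flips it to 1.
  00000011
^ 00010000
----------
  00010011

Answer: 00010011 (19)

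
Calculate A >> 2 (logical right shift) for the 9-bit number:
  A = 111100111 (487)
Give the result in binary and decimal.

Logical shift right by 2: drop the bottom 2 bit(s), prepend 2 zero(s) on the left.
  111100111  ->  keep [1111001], discard [11], prepend 00
= 001111001

Answer: 001111001 (121)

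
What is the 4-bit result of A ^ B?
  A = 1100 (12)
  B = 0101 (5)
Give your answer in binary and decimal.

Apply ^ to each column (1 where bits differ):
  1100
^ 0101
------
  1001

Answer: 1001 (9)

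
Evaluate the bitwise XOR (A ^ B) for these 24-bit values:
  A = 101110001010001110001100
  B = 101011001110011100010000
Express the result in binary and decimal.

Apply ^ to each column (1 where bits differ):
  101110001010001110001100
^ 101011001110011100010000
--------------------------
  000101000100010010011100

Answer: 000101000100010010011100 (1328284)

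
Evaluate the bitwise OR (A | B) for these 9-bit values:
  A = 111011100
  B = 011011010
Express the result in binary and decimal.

Apply | to each column (1 where either bit is 1):
  111011100
| 011011010
-----------
  111011110

Answer: 111011110 (478)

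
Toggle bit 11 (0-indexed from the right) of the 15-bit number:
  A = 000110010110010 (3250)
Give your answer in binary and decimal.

Mask = 1 << 11 = 000100000000000
Bit 11 of A is 1; XOR with the mask flips it to 0.
  000110010110010
^ 000100000000000
-----------------
  000010010110010

Answer: 000010010110010 (1202)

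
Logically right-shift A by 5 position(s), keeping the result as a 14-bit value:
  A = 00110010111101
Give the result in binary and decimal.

Logical shift right by 5: drop the bottom 5 bit(s), prepend 5 zero(s) on the left.
  00110010111101  ->  keep [001100101], discard [11101], prepend 00000
= 00000001100101

Answer: 00000001100101 (101)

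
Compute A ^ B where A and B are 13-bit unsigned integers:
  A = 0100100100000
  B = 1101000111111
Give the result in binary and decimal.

Apply ^ to each column (1 where bits differ):
  0100100100000
^ 1101000111111
---------------
  1001100011111

Answer: 1001100011111 (4895)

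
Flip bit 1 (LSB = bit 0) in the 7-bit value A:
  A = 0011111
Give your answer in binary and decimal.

Mask = 1 << 1 = 0000010
Bit 1 of A is 1; XOR with the mask flips it to 0.
  0011111
^ 0000010
---------
  0011101

Answer: 0011101 (29)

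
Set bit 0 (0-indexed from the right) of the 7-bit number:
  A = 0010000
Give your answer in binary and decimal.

Mask = 1 << 0 = 0000001
Bit 0 of A is 0, so OR-ing with the mask flips it to 1.
  0010000
| 0000001
---------
  0010001

Answer: 0010001 (17)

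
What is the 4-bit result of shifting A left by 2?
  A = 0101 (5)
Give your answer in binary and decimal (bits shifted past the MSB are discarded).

Shift left by 2: drop the top 2 bit(s), append 2 zero(s) on the right.
  0101  ->  discard [01], keep [01], append 00
= 0100

Answer: 0100 (4)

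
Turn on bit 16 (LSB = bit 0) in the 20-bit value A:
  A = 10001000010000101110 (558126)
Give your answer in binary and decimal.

Mask = 1 << 16 = 00010000000000000000
Bit 16 of A is 0, so OR-ing with the mask flips it to 1.
  10001000010000101110
| 00010000000000000000
----------------------
  10011000010000101110

Answer: 10011000010000101110 (623662)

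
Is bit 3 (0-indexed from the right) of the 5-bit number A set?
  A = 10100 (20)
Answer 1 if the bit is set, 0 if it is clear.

Bit 3 is the 4th from the right.
  10100
   ^
That bit is 0.

Answer: 0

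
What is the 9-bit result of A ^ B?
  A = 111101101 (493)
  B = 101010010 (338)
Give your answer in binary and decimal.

Apply ^ to each column (1 where bits differ):
  111101101
^ 101010010
-----------
  010111111

Answer: 010111111 (191)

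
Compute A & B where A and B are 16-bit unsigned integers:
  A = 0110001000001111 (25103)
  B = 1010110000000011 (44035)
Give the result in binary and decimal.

Apply & to each column (1 only where both bits are 1):
  0110001000001111
& 1010110000000011
------------------
  0010000000000011

Answer: 0010000000000011 (8195)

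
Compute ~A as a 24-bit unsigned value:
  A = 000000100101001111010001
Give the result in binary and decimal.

Flip each bit (0->1, 1->0):
  000000100101001111010001
  111111011010110000101110

Answer: 111111011010110000101110 (16624686)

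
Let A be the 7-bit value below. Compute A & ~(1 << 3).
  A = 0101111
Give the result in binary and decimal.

Mask = ~(1 << 3) = 1110111
Bit 3 of A is 1, so AND-ing with the mask clears it to 0.
  0101111
& 1110111
---------
  0100111

Answer: 0100111 (39)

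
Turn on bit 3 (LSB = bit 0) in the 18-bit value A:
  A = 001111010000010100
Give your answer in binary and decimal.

Mask = 1 << 3 = 000000000000001000
Bit 3 of A is 0, so OR-ing with the mask flips it to 1.
  001111010000010100
| 000000000000001000
--------------------
  001111010000011100

Answer: 001111010000011100 (62492)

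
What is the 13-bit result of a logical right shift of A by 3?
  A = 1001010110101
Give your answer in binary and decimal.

Logical shift right by 3: drop the bottom 3 bit(s), prepend 3 zero(s) on the left.
  1001010110101  ->  keep [1001010110], discard [101], prepend 000
= 0001001010110

Answer: 0001001010110 (598)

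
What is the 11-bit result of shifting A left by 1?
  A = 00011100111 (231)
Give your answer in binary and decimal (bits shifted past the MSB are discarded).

Shift left by 1: drop the top 1 bit(s), append 1 zero(s) on the right.
  00011100111  ->  discard [0], keep [0011100111], append 0
= 00111001110

Answer: 00111001110 (462)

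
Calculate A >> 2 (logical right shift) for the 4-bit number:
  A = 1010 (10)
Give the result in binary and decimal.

Logical shift right by 2: drop the bottom 2 bit(s), prepend 2 zero(s) on the left.
  1010  ->  keep [10], discard [10], prepend 00
= 0010

Answer: 0010 (2)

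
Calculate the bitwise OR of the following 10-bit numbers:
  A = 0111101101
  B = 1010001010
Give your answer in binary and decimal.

Apply | to each column (1 where either bit is 1):
  0111101101
| 1010001010
------------
  1111101111

Answer: 1111101111 (1007)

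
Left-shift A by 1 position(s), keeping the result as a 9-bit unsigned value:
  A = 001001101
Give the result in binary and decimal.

Shift left by 1: drop the top 1 bit(s), append 1 zero(s) on the right.
  001001101  ->  discard [0], keep [01001101], append 0
= 010011010

Answer: 010011010 (154)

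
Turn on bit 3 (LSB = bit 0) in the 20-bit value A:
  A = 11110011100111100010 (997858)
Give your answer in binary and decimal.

Mask = 1 << 3 = 00000000000000001000
Bit 3 of A is 0, so OR-ing with the mask flips it to 1.
  11110011100111100010
| 00000000000000001000
----------------------
  11110011100111101010

Answer: 11110011100111101010 (997866)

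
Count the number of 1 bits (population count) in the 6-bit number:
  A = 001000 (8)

001000
1-bits at positions (from bit 0 = LSB): 3
Count = 1

Answer: 1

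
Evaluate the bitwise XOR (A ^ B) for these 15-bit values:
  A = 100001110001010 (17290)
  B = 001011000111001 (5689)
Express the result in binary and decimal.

Apply ^ to each column (1 where bits differ):
  100001110001010
^ 001011000111001
-----------------
  101010110110011

Answer: 101010110110011 (21939)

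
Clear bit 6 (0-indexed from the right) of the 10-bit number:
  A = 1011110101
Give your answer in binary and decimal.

Mask = ~(1 << 6) = 1110111111
Bit 6 of A is 1, so AND-ing with the mask clears it to 0.
  1011110101
& 1110111111
------------
  1010110101

Answer: 1010110101 (693)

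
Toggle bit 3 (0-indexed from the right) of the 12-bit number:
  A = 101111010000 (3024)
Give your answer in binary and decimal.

Mask = 1 << 3 = 000000001000
Bit 3 of A is 0; XOR with the mask flips it to 1.
  101111010000
^ 000000001000
--------------
  101111011000

Answer: 101111011000 (3032)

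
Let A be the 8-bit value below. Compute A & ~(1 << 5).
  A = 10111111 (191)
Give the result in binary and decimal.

Mask = ~(1 << 5) = 11011111
Bit 5 of A is 1, so AND-ing with the mask clears it to 0.
  10111111
& 11011111
----------
  10011111

Answer: 10011111 (159)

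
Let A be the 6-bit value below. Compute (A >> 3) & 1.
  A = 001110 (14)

Bit 3 is the 4th from the right.
  001110
    ^
That bit is 1.

Answer: 1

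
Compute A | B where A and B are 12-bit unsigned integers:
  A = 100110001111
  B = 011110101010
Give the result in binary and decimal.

Apply | to each column (1 where either bit is 1):
  100110001111
| 011110101010
--------------
  111110101111

Answer: 111110101111 (4015)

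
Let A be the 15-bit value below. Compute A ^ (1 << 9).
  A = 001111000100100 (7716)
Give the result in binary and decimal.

Mask = 1 << 9 = 000001000000000
Bit 9 of A is 1; XOR with the mask flips it to 0.
  001111000100100
^ 000001000000000
-----------------
  001110000100100

Answer: 001110000100100 (7204)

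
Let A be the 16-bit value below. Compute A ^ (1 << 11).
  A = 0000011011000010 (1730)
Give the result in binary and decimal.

Mask = 1 << 11 = 0000100000000000
Bit 11 of A is 0; XOR with the mask flips it to 1.
  0000011011000010
^ 0000100000000000
------------------
  0000111011000010

Answer: 0000111011000010 (3778)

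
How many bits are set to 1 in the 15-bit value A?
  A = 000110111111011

000110111111011
1-bits at positions (from bit 0 = LSB): 0, 1, 3, 4, 5, 6, 7, 8, 10, 11
Count = 10

Answer: 10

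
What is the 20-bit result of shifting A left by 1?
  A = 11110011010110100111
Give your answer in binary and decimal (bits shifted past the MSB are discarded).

Shift left by 1: drop the top 1 bit(s), append 1 zero(s) on the right.
  11110011010110100111  ->  discard [1], keep [1110011010110100111], append 0
= 11100110101101001110

Answer: 11100110101101001110 (944974)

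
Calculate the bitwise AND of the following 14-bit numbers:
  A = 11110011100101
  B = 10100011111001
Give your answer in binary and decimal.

Apply & to each column (1 only where both bits are 1):
  11110011100101
& 10100011111001
----------------
  10100011100001

Answer: 10100011100001 (10465)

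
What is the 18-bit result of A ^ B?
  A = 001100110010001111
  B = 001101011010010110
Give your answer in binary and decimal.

Apply ^ to each column (1 where bits differ):
  001100110010001111
^ 001101011010010110
--------------------
  000001101000011001

Answer: 000001101000011001 (6681)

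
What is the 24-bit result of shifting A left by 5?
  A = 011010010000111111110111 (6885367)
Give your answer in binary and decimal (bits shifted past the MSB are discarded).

Shift left by 5: drop the top 5 bit(s), append 5 zero(s) on the right.
  011010010000111111110111  ->  discard [01101], keep [0010000111111110111], append 00000
= 001000011111111011100000

Answer: 001000011111111011100000 (2227936)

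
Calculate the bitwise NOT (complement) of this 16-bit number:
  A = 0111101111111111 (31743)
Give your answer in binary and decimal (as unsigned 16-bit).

Flip each bit (0->1, 1->0):
  0111101111111111
  1000010000000000

Answer: 1000010000000000 (33792)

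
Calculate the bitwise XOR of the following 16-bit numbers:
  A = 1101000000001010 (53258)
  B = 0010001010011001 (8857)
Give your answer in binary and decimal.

Apply ^ to each column (1 where bits differ):
  1101000000001010
^ 0010001010011001
------------------
  1111001010010011

Answer: 1111001010010011 (62099)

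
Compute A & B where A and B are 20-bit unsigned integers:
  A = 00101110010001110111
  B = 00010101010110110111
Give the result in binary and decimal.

Apply & to each column (1 only where both bits are 1):
  00101110010001110111
& 00010101010110110111
----------------------
  00000100010000110111

Answer: 00000100010000110111 (17463)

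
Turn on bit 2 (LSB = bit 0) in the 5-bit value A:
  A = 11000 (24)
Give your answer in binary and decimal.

Mask = 1 << 2 = 00100
Bit 2 of A is 0, so OR-ing with the mask flips it to 1.
  11000
| 00100
-------
  11100

Answer: 11100 (28)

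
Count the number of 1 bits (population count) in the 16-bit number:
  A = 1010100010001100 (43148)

1010100010001100
1-bits at positions (from bit 0 = LSB): 2, 3, 7, 11, 13, 15
Count = 6

Answer: 6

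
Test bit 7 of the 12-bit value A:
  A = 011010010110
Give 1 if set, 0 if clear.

Bit 7 is the 8th from the right.
  011010010110
      ^
That bit is 1.

Answer: 1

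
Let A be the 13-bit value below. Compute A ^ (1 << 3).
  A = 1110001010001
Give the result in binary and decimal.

Mask = 1 << 3 = 0000000001000
Bit 3 of A is 0; XOR with the mask flips it to 1.
  1110001010001
^ 0000000001000
---------------
  1110001011001

Answer: 1110001011001 (7257)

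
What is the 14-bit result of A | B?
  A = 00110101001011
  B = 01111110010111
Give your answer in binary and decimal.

Apply | to each column (1 where either bit is 1):
  00110101001011
| 01111110010111
----------------
  01111111011111

Answer: 01111111011111 (8159)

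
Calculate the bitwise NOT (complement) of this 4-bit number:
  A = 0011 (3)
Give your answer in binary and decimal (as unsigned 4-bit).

Flip each bit (0->1, 1->0):
  0011
  1100

Answer: 1100 (12)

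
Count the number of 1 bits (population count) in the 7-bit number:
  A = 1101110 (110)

1101110
1-bits at positions (from bit 0 = LSB): 1, 2, 3, 5, 6
Count = 5

Answer: 5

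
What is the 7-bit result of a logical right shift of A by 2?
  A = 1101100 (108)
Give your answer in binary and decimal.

Logical shift right by 2: drop the bottom 2 bit(s), prepend 2 zero(s) on the left.
  1101100  ->  keep [11011], discard [00], prepend 00
= 0011011

Answer: 0011011 (27)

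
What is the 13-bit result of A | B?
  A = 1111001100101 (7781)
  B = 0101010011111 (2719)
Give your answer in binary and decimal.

Apply | to each column (1 where either bit is 1):
  1111001100101
| 0101010011111
---------------
  1111011111111

Answer: 1111011111111 (7935)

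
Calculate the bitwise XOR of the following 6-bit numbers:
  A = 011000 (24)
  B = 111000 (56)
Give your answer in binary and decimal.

Apply ^ to each column (1 where bits differ):
  011000
^ 111000
--------
  100000

Answer: 100000 (32)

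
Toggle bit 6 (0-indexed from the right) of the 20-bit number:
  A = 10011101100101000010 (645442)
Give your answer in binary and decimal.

Mask = 1 << 6 = 00000000000001000000
Bit 6 of A is 1; XOR with the mask flips it to 0.
  10011101100101000010
^ 00000000000001000000
----------------------
  10011101100100000010

Answer: 10011101100100000010 (645378)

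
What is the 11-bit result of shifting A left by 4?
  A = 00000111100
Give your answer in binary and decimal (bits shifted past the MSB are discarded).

Shift left by 4: drop the top 4 bit(s), append 4 zero(s) on the right.
  00000111100  ->  discard [0000], keep [0111100], append 0000
= 01111000000

Answer: 01111000000 (960)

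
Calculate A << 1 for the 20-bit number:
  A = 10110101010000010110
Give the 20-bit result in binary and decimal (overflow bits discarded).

Shift left by 1: drop the top 1 bit(s), append 1 zero(s) on the right.
  10110101010000010110  ->  discard [1], keep [0110101010000010110], append 0
= 01101010100000101100

Answer: 01101010100000101100 (436268)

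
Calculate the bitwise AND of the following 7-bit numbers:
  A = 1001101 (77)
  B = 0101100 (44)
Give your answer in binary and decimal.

Apply & to each column (1 only where both bits are 1):
  1001101
& 0101100
---------
  0001100

Answer: 0001100 (12)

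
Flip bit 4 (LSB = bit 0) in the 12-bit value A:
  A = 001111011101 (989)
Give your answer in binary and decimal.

Mask = 1 << 4 = 000000010000
Bit 4 of A is 1; XOR with the mask flips it to 0.
  001111011101
^ 000000010000
--------------
  001111001101

Answer: 001111001101 (973)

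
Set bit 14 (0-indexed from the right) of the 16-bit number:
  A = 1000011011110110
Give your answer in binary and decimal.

Mask = 1 << 14 = 0100000000000000
Bit 14 of A is 0, so OR-ing with the mask flips it to 1.
  1000011011110110
| 0100000000000000
------------------
  1100011011110110

Answer: 1100011011110110 (50934)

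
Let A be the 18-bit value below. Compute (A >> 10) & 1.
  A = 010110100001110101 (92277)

Bit 10 is the 11th from the right.
  010110100001110101
         ^
That bit is 0.

Answer: 0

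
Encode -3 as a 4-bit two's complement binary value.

1. Binary of +3:  0011
2. Invert bits:     1100
3. Add 1:           1101

Answer: 1101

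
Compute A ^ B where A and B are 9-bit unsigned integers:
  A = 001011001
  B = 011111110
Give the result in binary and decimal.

Apply ^ to each column (1 where bits differ):
  001011001
^ 011111110
-----------
  010100111

Answer: 010100111 (167)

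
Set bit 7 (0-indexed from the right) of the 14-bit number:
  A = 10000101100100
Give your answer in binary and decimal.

Mask = 1 << 7 = 00000010000000
Bit 7 of A is 0, so OR-ing with the mask flips it to 1.
  10000101100100
| 00000010000000
----------------
  10000111100100

Answer: 10000111100100 (8676)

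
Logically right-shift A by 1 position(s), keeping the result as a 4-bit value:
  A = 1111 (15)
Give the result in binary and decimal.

Logical shift right by 1: drop the bottom 1 bit(s), prepend 1 zero(s) on the left.
  1111  ->  keep [111], discard [1], prepend 0
= 0111

Answer: 0111 (7)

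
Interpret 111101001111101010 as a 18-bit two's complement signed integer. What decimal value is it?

MSB is 1, so the value is negative. Find the magnitude:
1. Invert bits:  000010110000010101
2. Add 1:        000010110000010110  = 11286
3. Apply sign:   -11286

Answer: -11286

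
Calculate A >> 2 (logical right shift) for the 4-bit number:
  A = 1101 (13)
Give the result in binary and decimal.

Logical shift right by 2: drop the bottom 2 bit(s), prepend 2 zero(s) on the left.
  1101  ->  keep [11], discard [01], prepend 00
= 0011

Answer: 0011 (3)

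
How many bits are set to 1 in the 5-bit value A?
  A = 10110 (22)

10110
1-bits at positions (from bit 0 = LSB): 1, 2, 4
Count = 3

Answer: 3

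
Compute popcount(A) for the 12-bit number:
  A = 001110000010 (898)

001110000010
1-bits at positions (from bit 0 = LSB): 1, 7, 8, 9
Count = 4

Answer: 4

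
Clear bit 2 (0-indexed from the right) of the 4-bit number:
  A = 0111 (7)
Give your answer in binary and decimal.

Mask = ~(1 << 2) = 1011
Bit 2 of A is 1, so AND-ing with the mask clears it to 0.
  0111
& 1011
------
  0011

Answer: 0011 (3)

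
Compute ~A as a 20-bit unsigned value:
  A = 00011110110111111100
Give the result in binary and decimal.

Flip each bit (0->1, 1->0):
  00011110110111111100
  11100001001000000011

Answer: 11100001001000000011 (922115)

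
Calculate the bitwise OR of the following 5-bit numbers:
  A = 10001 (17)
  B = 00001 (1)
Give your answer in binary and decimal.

Apply | to each column (1 where either bit is 1):
  10001
| 00001
-------
  10001

Answer: 10001 (17)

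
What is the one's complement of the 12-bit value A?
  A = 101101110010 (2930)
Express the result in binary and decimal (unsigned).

Flip each bit (0->1, 1->0):
  101101110010
  010010001101

Answer: 010010001101 (1165)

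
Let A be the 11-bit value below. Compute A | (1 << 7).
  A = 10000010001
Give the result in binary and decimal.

Mask = 1 << 7 = 00010000000
Bit 7 of A is 0, so OR-ing with the mask flips it to 1.
  10000010001
| 00010000000
-------------
  10010010001

Answer: 10010010001 (1169)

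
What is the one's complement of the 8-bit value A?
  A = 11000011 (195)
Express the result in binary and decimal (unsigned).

Flip each bit (0->1, 1->0):
  11000011
  00111100

Answer: 00111100 (60)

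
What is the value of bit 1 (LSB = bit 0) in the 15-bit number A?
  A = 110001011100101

Bit 1 is the 2nd from the right.
  110001011100101
               ^
That bit is 0.

Answer: 0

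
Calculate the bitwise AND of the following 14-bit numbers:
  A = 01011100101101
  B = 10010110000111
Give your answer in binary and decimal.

Apply & to each column (1 only where both bits are 1):
  01011100101101
& 10010110000111
----------------
  00010100000101

Answer: 00010100000101 (1285)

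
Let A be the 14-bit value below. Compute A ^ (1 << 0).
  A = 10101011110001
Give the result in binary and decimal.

Mask = 1 << 0 = 00000000000001
Bit 0 of A is 1; XOR with the mask flips it to 0.
  10101011110001
^ 00000000000001
----------------
  10101011110000

Answer: 10101011110000 (10992)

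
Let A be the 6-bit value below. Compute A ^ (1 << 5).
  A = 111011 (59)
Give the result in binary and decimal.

Mask = 1 << 5 = 100000
Bit 5 of A is 1; XOR with the mask flips it to 0.
  111011
^ 100000
--------
  011011

Answer: 011011 (27)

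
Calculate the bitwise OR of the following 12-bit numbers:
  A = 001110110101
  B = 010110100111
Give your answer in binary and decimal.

Apply | to each column (1 where either bit is 1):
  001110110101
| 010110100111
--------------
  011110110111

Answer: 011110110111 (1975)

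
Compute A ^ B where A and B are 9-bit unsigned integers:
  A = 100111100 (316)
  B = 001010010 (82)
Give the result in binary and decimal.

Apply ^ to each column (1 where bits differ):
  100111100
^ 001010010
-----------
  101101110

Answer: 101101110 (366)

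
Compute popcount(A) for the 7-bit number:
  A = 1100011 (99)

1100011
1-bits at positions (from bit 0 = LSB): 0, 1, 5, 6
Count = 4

Answer: 4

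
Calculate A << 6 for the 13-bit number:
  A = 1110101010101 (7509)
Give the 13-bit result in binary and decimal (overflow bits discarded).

Shift left by 6: drop the top 6 bit(s), append 6 zero(s) on the right.
  1110101010101  ->  discard [111010], keep [1010101], append 000000
= 1010101000000

Answer: 1010101000000 (5440)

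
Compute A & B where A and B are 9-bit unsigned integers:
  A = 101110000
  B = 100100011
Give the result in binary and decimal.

Apply & to each column (1 only where both bits are 1):
  101110000
& 100100011
-----------
  100100000

Answer: 100100000 (288)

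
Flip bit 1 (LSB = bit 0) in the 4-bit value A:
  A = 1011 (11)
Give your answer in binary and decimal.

Mask = 1 << 1 = 0010
Bit 1 of A is 1; XOR with the mask flips it to 0.
  1011
^ 0010
------
  1001

Answer: 1001 (9)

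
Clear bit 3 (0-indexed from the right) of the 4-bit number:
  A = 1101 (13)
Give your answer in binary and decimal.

Mask = ~(1 << 3) = 0111
Bit 3 of A is 1, so AND-ing with the mask clears it to 0.
  1101
& 0111
------
  0101

Answer: 0101 (5)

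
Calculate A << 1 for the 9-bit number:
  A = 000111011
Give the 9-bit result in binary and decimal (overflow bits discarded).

Shift left by 1: drop the top 1 bit(s), append 1 zero(s) on the right.
  000111011  ->  discard [0], keep [00111011], append 0
= 001110110

Answer: 001110110 (118)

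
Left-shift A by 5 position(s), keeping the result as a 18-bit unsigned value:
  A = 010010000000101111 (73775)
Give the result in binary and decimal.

Shift left by 5: drop the top 5 bit(s), append 5 zero(s) on the right.
  010010000000101111  ->  discard [01001], keep [0000000101111], append 00000
= 000000010111100000

Answer: 000000010111100000 (1504)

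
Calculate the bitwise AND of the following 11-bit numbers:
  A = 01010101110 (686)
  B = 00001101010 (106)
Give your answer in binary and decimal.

Apply & to each column (1 only where both bits are 1):
  01010101110
& 00001101010
-------------
  00000101010

Answer: 00000101010 (42)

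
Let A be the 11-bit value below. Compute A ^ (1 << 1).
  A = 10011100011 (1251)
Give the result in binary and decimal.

Mask = 1 << 1 = 00000000010
Bit 1 of A is 1; XOR with the mask flips it to 0.
  10011100011
^ 00000000010
-------------
  10011100001

Answer: 10011100001 (1249)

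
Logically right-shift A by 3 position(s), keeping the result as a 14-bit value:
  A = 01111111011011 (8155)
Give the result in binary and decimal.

Logical shift right by 3: drop the bottom 3 bit(s), prepend 3 zero(s) on the left.
  01111111011011  ->  keep [01111111011], discard [011], prepend 000
= 00001111111011

Answer: 00001111111011 (1019)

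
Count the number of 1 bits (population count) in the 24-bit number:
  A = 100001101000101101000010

100001101000101101000010
1-bits at positions (from bit 0 = LSB): 1, 6, 8, 9, 11, 15, 17, 18, 23
Count = 9

Answer: 9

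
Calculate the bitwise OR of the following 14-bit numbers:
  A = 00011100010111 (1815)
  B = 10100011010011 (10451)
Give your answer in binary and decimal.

Apply | to each column (1 where either bit is 1):
  00011100010111
| 10100011010011
----------------
  10111111010111

Answer: 10111111010111 (12247)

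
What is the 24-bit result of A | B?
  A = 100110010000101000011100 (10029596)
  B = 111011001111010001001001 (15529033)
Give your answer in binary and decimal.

Apply | to each column (1 where either bit is 1):
  100110010000101000011100
| 111011001111010001001001
--------------------------
  111111011111111001011101

Answer: 111111011111111001011101 (16645725)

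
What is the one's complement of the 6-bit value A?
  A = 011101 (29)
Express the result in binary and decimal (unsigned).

Flip each bit (0->1, 1->0):
  011101
  100010

Answer: 100010 (34)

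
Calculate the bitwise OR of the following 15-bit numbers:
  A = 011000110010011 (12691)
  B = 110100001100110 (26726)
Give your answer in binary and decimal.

Apply | to each column (1 where either bit is 1):
  011000110010011
| 110100001100110
-----------------
  111100111110111

Answer: 111100111110111 (31223)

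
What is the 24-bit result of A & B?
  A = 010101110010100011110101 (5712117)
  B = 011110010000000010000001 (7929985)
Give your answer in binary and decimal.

Apply & to each column (1 only where both bits are 1):
  010101110010100011110101
& 011110010000000010000001
--------------------------
  010100010000000010000001

Answer: 010100010000000010000001 (5308545)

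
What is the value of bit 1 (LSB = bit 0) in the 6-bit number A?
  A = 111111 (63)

Bit 1 is the 2nd from the right.
  111111
      ^
That bit is 1.

Answer: 1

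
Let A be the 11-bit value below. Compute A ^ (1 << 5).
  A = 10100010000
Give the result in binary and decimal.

Mask = 1 << 5 = 00000100000
Bit 5 of A is 0; XOR with the mask flips it to 1.
  10100010000
^ 00000100000
-------------
  10100110000

Answer: 10100110000 (1328)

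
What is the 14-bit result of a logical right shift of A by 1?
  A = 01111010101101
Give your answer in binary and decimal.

Logical shift right by 1: drop the bottom 1 bit(s), prepend 1 zero(s) on the left.
  01111010101101  ->  keep [0111101010110], discard [1], prepend 0
= 00111101010110

Answer: 00111101010110 (3926)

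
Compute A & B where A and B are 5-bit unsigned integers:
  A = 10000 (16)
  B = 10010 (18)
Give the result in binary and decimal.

Apply & to each column (1 only where both bits are 1):
  10000
& 10010
-------
  10000

Answer: 10000 (16)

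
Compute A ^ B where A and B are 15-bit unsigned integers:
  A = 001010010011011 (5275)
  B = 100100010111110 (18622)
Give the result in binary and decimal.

Apply ^ to each column (1 where bits differ):
  001010010011011
^ 100100010111110
-----------------
  101110000100101

Answer: 101110000100101 (23589)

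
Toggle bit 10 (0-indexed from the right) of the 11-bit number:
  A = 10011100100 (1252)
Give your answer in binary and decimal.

Mask = 1 << 10 = 10000000000
Bit 10 of A is 1; XOR with the mask flips it to 0.
  10011100100
^ 10000000000
-------------
  00011100100

Answer: 00011100100 (228)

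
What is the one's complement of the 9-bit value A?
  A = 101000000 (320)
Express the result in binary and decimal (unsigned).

Flip each bit (0->1, 1->0):
  101000000
  010111111

Answer: 010111111 (191)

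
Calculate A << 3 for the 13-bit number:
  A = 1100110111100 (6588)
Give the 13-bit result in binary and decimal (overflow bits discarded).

Shift left by 3: drop the top 3 bit(s), append 3 zero(s) on the right.
  1100110111100  ->  discard [110], keep [0110111100], append 000
= 0110111100000

Answer: 0110111100000 (3552)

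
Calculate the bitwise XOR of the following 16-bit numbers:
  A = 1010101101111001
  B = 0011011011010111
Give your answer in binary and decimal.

Apply ^ to each column (1 where bits differ):
  1010101101111001
^ 0011011011010111
------------------
  1001110110101110

Answer: 1001110110101110 (40366)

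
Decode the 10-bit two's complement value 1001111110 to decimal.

MSB is 1, so the value is negative. Find the magnitude:
1. Invert bits:  0110000001
2. Add 1:        0110000010  = 386
3. Apply sign:   -386

Answer: -386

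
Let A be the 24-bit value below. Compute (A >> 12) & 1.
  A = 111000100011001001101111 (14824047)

Bit 12 is the 13th from the right.
  111000100011001001101111
             ^
That bit is 1.

Answer: 1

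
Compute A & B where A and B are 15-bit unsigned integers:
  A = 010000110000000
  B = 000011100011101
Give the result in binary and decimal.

Apply & to each column (1 only where both bits are 1):
  010000110000000
& 000011100011101
-----------------
  000000100000000

Answer: 000000100000000 (256)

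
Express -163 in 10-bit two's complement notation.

1. Binary of +163:  0010100011
2. Invert bits:     1101011100
3. Add 1:           1101011101

Answer: 1101011101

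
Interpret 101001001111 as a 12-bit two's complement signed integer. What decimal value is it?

MSB is 1, so the value is negative. Find the magnitude:
1. Invert bits:  010110110000
2. Add 1:        010110110001  = 1457
3. Apply sign:   -1457

Answer: -1457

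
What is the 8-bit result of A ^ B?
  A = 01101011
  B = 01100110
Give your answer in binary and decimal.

Apply ^ to each column (1 where bits differ):
  01101011
^ 01100110
----------
  00001101

Answer: 00001101 (13)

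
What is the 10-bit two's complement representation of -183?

1. Binary of +183:  0010110111
2. Invert bits:     1101001000
3. Add 1:           1101001001

Answer: 1101001001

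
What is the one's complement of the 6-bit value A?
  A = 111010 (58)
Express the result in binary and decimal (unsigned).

Flip each bit (0->1, 1->0):
  111010
  000101

Answer: 000101 (5)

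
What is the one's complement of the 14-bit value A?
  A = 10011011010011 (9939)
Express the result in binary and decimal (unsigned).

Flip each bit (0->1, 1->0):
  10011011010011
  01100100101100

Answer: 01100100101100 (6444)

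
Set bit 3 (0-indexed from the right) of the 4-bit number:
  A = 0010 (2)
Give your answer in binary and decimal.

Mask = 1 << 3 = 1000
Bit 3 of A is 0, so OR-ing with the mask flips it to 1.
  0010
| 1000
------
  1010

Answer: 1010 (10)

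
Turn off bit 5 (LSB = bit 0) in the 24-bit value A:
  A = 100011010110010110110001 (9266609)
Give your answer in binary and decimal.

Mask = ~(1 << 5) = 111111111111111111011111
Bit 5 of A is 1, so AND-ing with the mask clears it to 0.
  100011010110010110110001
& 111111111111111111011111
--------------------------
  100011010110010110010001

Answer: 100011010110010110010001 (9266577)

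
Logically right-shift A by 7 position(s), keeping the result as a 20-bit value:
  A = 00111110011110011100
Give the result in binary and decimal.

Logical shift right by 7: drop the bottom 7 bit(s), prepend 7 zero(s) on the left.
  00111110011110011100  ->  keep [0011111001111], discard [0011100], prepend 0000000
= 00000000011111001111

Answer: 00000000011111001111 (1999)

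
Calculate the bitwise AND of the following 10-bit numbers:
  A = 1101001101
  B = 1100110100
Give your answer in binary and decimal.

Apply & to each column (1 only where both bits are 1):
  1101001101
& 1100110100
------------
  1100000100

Answer: 1100000100 (772)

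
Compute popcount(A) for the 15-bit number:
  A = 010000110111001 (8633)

010000110111001
1-bits at positions (from bit 0 = LSB): 0, 3, 4, 5, 7, 8, 13
Count = 7

Answer: 7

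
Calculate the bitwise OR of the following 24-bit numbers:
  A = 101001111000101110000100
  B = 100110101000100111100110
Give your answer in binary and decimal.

Apply | to each column (1 where either bit is 1):
  101001111000101110000100
| 100110101000100111100110
--------------------------
  101111111000101111100110

Answer: 101111111000101111100110 (12553190)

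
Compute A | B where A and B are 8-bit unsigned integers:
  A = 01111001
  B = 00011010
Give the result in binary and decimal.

Apply | to each column (1 where either bit is 1):
  01111001
| 00011010
----------
  01111011

Answer: 01111011 (123)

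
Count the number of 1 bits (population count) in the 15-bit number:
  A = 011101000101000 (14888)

011101000101000
1-bits at positions (from bit 0 = LSB): 3, 5, 9, 11, 12, 13
Count = 6

Answer: 6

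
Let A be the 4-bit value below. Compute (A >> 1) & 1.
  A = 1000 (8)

Bit 1 is the 2nd from the right.
  1000
    ^
That bit is 0.

Answer: 0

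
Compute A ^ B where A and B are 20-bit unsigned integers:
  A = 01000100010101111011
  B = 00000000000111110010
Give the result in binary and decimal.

Apply ^ to each column (1 where bits differ):
  01000100010101111011
^ 00000000000111110010
----------------------
  01000100010010001001

Answer: 01000100010010001001 (279689)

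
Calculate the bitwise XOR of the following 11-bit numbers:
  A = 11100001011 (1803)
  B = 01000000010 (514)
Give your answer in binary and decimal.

Apply ^ to each column (1 where bits differ):
  11100001011
^ 01000000010
-------------
  10100001001

Answer: 10100001001 (1289)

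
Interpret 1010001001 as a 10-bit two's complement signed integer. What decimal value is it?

MSB is 1, so the value is negative. Find the magnitude:
1. Invert bits:  0101110110
2. Add 1:        0101110111  = 375
3. Apply sign:   -375

Answer: -375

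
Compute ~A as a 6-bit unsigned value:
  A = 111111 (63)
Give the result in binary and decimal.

Flip each bit (0->1, 1->0):
  111111
  000000

Answer: 000000 (0)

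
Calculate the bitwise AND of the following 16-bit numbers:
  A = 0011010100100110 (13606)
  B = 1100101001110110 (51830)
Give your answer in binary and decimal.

Apply & to each column (1 only where both bits are 1):
  0011010100100110
& 1100101001110110
------------------
  0000000000100110

Answer: 0000000000100110 (38)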